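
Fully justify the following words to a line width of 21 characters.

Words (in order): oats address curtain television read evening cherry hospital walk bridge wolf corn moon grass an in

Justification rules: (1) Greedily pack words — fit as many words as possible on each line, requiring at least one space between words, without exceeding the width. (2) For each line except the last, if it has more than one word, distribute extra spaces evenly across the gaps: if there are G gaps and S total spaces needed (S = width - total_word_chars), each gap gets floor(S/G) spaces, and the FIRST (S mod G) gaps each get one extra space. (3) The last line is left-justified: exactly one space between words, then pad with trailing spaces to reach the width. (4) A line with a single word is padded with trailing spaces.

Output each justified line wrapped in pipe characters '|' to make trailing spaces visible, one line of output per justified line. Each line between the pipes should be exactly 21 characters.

Answer: |oats  address curtain|
|television       read|
|evening        cherry|
|hospital  walk bridge|
|wolf  corn moon grass|
|an in                |

Derivation:
Line 1: ['oats', 'address', 'curtain'] (min_width=20, slack=1)
Line 2: ['television', 'read'] (min_width=15, slack=6)
Line 3: ['evening', 'cherry'] (min_width=14, slack=7)
Line 4: ['hospital', 'walk', 'bridge'] (min_width=20, slack=1)
Line 5: ['wolf', 'corn', 'moon', 'grass'] (min_width=20, slack=1)
Line 6: ['an', 'in'] (min_width=5, slack=16)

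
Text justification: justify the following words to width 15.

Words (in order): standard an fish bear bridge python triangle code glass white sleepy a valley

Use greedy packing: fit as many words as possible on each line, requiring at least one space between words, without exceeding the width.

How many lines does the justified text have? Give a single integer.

Answer: 6

Derivation:
Line 1: ['standard', 'an'] (min_width=11, slack=4)
Line 2: ['fish', 'bear'] (min_width=9, slack=6)
Line 3: ['bridge', 'python'] (min_width=13, slack=2)
Line 4: ['triangle', 'code'] (min_width=13, slack=2)
Line 5: ['glass', 'white'] (min_width=11, slack=4)
Line 6: ['sleepy', 'a', 'valley'] (min_width=15, slack=0)
Total lines: 6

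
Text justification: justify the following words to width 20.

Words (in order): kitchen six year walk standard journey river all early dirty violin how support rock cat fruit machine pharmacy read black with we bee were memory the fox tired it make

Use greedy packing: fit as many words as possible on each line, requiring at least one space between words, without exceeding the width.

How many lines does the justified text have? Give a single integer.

Answer: 10

Derivation:
Line 1: ['kitchen', 'six', 'year'] (min_width=16, slack=4)
Line 2: ['walk', 'standard'] (min_width=13, slack=7)
Line 3: ['journey', 'river', 'all'] (min_width=17, slack=3)
Line 4: ['early', 'dirty', 'violin'] (min_width=18, slack=2)
Line 5: ['how', 'support', 'rock', 'cat'] (min_width=20, slack=0)
Line 6: ['fruit', 'machine'] (min_width=13, slack=7)
Line 7: ['pharmacy', 'read', 'black'] (min_width=19, slack=1)
Line 8: ['with', 'we', 'bee', 'were'] (min_width=16, slack=4)
Line 9: ['memory', 'the', 'fox', 'tired'] (min_width=20, slack=0)
Line 10: ['it', 'make'] (min_width=7, slack=13)
Total lines: 10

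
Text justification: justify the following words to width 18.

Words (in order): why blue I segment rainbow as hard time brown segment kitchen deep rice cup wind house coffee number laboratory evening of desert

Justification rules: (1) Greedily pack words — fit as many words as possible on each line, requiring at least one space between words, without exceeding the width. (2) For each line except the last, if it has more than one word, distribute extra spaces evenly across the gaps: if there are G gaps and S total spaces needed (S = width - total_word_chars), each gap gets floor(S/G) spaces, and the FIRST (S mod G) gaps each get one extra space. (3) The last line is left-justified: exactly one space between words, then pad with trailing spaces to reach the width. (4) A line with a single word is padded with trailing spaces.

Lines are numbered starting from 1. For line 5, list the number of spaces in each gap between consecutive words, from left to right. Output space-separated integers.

Answer: 3 3

Derivation:
Line 1: ['why', 'blue', 'I', 'segment'] (min_width=18, slack=0)
Line 2: ['rainbow', 'as', 'hard'] (min_width=15, slack=3)
Line 3: ['time', 'brown', 'segment'] (min_width=18, slack=0)
Line 4: ['kitchen', 'deep', 'rice'] (min_width=17, slack=1)
Line 5: ['cup', 'wind', 'house'] (min_width=14, slack=4)
Line 6: ['coffee', 'number'] (min_width=13, slack=5)
Line 7: ['laboratory', 'evening'] (min_width=18, slack=0)
Line 8: ['of', 'desert'] (min_width=9, slack=9)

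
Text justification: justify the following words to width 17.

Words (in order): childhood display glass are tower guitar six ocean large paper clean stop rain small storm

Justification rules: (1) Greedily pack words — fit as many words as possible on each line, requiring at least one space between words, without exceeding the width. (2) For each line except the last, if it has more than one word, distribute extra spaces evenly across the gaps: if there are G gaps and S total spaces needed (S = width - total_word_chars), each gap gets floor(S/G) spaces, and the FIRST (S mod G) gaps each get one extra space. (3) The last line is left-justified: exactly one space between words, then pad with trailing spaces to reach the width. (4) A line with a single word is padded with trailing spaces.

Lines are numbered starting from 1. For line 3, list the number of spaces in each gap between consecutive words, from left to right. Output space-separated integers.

Line 1: ['childhood', 'display'] (min_width=17, slack=0)
Line 2: ['glass', 'are', 'tower'] (min_width=15, slack=2)
Line 3: ['guitar', 'six', 'ocean'] (min_width=16, slack=1)
Line 4: ['large', 'paper', 'clean'] (min_width=17, slack=0)
Line 5: ['stop', 'rain', 'small'] (min_width=15, slack=2)
Line 6: ['storm'] (min_width=5, slack=12)

Answer: 2 1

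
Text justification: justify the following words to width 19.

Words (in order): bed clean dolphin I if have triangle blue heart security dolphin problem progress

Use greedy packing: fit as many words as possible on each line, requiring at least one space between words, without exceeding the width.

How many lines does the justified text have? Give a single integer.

Answer: 5

Derivation:
Line 1: ['bed', 'clean', 'dolphin', 'I'] (min_width=19, slack=0)
Line 2: ['if', 'have', 'triangle'] (min_width=16, slack=3)
Line 3: ['blue', 'heart', 'security'] (min_width=19, slack=0)
Line 4: ['dolphin', 'problem'] (min_width=15, slack=4)
Line 5: ['progress'] (min_width=8, slack=11)
Total lines: 5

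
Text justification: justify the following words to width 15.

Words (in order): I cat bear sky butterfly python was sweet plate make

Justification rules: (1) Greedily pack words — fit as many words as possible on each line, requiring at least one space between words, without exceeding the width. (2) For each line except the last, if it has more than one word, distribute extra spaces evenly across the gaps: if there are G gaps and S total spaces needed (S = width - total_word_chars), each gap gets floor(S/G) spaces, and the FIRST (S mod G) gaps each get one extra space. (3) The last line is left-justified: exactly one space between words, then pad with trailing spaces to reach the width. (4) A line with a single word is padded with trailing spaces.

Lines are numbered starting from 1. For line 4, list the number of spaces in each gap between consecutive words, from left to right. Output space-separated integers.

Answer: 5

Derivation:
Line 1: ['I', 'cat', 'bear', 'sky'] (min_width=14, slack=1)
Line 2: ['butterfly'] (min_width=9, slack=6)
Line 3: ['python', 'was'] (min_width=10, slack=5)
Line 4: ['sweet', 'plate'] (min_width=11, slack=4)
Line 5: ['make'] (min_width=4, slack=11)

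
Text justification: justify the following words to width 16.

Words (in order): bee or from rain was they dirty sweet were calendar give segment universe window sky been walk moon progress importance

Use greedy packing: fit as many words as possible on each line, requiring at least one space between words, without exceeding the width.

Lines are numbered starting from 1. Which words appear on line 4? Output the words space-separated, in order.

Line 1: ['bee', 'or', 'from', 'rain'] (min_width=16, slack=0)
Line 2: ['was', 'they', 'dirty'] (min_width=14, slack=2)
Line 3: ['sweet', 'were'] (min_width=10, slack=6)
Line 4: ['calendar', 'give'] (min_width=13, slack=3)
Line 5: ['segment', 'universe'] (min_width=16, slack=0)
Line 6: ['window', 'sky', 'been'] (min_width=15, slack=1)
Line 7: ['walk', 'moon'] (min_width=9, slack=7)
Line 8: ['progress'] (min_width=8, slack=8)
Line 9: ['importance'] (min_width=10, slack=6)

Answer: calendar give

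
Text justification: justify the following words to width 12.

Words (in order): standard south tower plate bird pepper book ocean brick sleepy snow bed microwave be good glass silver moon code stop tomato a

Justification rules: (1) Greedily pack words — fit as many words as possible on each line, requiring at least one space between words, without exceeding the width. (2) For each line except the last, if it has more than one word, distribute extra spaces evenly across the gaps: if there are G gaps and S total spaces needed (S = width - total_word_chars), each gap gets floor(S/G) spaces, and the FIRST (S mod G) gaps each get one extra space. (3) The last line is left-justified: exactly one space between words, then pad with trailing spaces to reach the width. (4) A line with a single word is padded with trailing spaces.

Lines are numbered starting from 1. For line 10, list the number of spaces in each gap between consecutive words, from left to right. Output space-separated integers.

Line 1: ['standard'] (min_width=8, slack=4)
Line 2: ['south', 'tower'] (min_width=11, slack=1)
Line 3: ['plate', 'bird'] (min_width=10, slack=2)
Line 4: ['pepper', 'book'] (min_width=11, slack=1)
Line 5: ['ocean', 'brick'] (min_width=11, slack=1)
Line 6: ['sleepy', 'snow'] (min_width=11, slack=1)
Line 7: ['bed'] (min_width=3, slack=9)
Line 8: ['microwave', 'be'] (min_width=12, slack=0)
Line 9: ['good', 'glass'] (min_width=10, slack=2)
Line 10: ['silver', 'moon'] (min_width=11, slack=1)
Line 11: ['code', 'stop'] (min_width=9, slack=3)
Line 12: ['tomato', 'a'] (min_width=8, slack=4)

Answer: 2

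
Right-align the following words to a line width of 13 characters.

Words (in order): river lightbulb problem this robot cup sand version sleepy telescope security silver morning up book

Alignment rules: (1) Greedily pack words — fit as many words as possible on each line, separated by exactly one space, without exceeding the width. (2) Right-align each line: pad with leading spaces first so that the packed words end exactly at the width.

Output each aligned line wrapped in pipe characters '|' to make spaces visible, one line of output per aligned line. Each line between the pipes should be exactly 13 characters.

Line 1: ['river'] (min_width=5, slack=8)
Line 2: ['lightbulb'] (min_width=9, slack=4)
Line 3: ['problem', 'this'] (min_width=12, slack=1)
Line 4: ['robot', 'cup'] (min_width=9, slack=4)
Line 5: ['sand', 'version'] (min_width=12, slack=1)
Line 6: ['sleepy'] (min_width=6, slack=7)
Line 7: ['telescope'] (min_width=9, slack=4)
Line 8: ['security'] (min_width=8, slack=5)
Line 9: ['silver'] (min_width=6, slack=7)
Line 10: ['morning', 'up'] (min_width=10, slack=3)
Line 11: ['book'] (min_width=4, slack=9)

Answer: |        river|
|    lightbulb|
| problem this|
|    robot cup|
| sand version|
|       sleepy|
|    telescope|
|     security|
|       silver|
|   morning up|
|         book|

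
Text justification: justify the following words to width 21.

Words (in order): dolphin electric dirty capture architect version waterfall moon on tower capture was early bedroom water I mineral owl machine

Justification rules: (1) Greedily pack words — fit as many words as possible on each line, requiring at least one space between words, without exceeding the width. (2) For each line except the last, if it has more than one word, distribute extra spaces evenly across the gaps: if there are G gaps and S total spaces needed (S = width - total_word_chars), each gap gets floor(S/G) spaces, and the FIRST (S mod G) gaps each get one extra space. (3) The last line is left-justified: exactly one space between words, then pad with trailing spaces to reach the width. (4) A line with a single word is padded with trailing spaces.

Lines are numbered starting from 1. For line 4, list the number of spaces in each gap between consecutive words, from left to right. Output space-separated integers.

Line 1: ['dolphin', 'electric'] (min_width=16, slack=5)
Line 2: ['dirty', 'capture'] (min_width=13, slack=8)
Line 3: ['architect', 'version'] (min_width=17, slack=4)
Line 4: ['waterfall', 'moon', 'on'] (min_width=17, slack=4)
Line 5: ['tower', 'capture', 'was'] (min_width=17, slack=4)
Line 6: ['early', 'bedroom', 'water', 'I'] (min_width=21, slack=0)
Line 7: ['mineral', 'owl', 'machine'] (min_width=19, slack=2)

Answer: 3 3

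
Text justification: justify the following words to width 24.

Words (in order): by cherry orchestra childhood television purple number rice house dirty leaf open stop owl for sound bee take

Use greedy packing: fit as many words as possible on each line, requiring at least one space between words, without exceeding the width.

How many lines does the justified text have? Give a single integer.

Answer: 5

Derivation:
Line 1: ['by', 'cherry', 'orchestra'] (min_width=19, slack=5)
Line 2: ['childhood', 'television'] (min_width=20, slack=4)
Line 3: ['purple', 'number', 'rice', 'house'] (min_width=24, slack=0)
Line 4: ['dirty', 'leaf', 'open', 'stop', 'owl'] (min_width=24, slack=0)
Line 5: ['for', 'sound', 'bee', 'take'] (min_width=18, slack=6)
Total lines: 5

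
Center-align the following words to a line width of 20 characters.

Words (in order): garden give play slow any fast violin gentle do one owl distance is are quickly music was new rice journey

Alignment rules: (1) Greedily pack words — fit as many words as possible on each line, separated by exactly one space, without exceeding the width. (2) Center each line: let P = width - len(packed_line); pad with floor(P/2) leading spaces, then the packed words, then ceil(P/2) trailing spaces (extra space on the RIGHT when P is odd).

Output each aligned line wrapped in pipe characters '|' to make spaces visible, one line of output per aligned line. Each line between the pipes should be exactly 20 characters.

Line 1: ['garden', 'give', 'play'] (min_width=16, slack=4)
Line 2: ['slow', 'any', 'fast', 'violin'] (min_width=20, slack=0)
Line 3: ['gentle', 'do', 'one', 'owl'] (min_width=17, slack=3)
Line 4: ['distance', 'is', 'are'] (min_width=15, slack=5)
Line 5: ['quickly', 'music', 'was'] (min_width=17, slack=3)
Line 6: ['new', 'rice', 'journey'] (min_width=16, slack=4)

Answer: |  garden give play  |
|slow any fast violin|
| gentle do one owl  |
|  distance is are   |
| quickly music was  |
|  new rice journey  |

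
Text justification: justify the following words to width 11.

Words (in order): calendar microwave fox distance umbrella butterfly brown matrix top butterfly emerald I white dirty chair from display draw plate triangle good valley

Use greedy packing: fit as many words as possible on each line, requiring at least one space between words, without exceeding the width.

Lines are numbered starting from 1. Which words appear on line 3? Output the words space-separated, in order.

Answer: fox

Derivation:
Line 1: ['calendar'] (min_width=8, slack=3)
Line 2: ['microwave'] (min_width=9, slack=2)
Line 3: ['fox'] (min_width=3, slack=8)
Line 4: ['distance'] (min_width=8, slack=3)
Line 5: ['umbrella'] (min_width=8, slack=3)
Line 6: ['butterfly'] (min_width=9, slack=2)
Line 7: ['brown'] (min_width=5, slack=6)
Line 8: ['matrix', 'top'] (min_width=10, slack=1)
Line 9: ['butterfly'] (min_width=9, slack=2)
Line 10: ['emerald', 'I'] (min_width=9, slack=2)
Line 11: ['white', 'dirty'] (min_width=11, slack=0)
Line 12: ['chair', 'from'] (min_width=10, slack=1)
Line 13: ['display'] (min_width=7, slack=4)
Line 14: ['draw', 'plate'] (min_width=10, slack=1)
Line 15: ['triangle'] (min_width=8, slack=3)
Line 16: ['good', 'valley'] (min_width=11, slack=0)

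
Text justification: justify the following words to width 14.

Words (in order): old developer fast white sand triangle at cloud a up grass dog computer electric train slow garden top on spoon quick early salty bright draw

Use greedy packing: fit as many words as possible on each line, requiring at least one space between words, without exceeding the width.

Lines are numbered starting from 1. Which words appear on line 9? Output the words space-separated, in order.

Answer: top on spoon

Derivation:
Line 1: ['old', 'developer'] (min_width=13, slack=1)
Line 2: ['fast', 'white'] (min_width=10, slack=4)
Line 3: ['sand', 'triangle'] (min_width=13, slack=1)
Line 4: ['at', 'cloud', 'a', 'up'] (min_width=13, slack=1)
Line 5: ['grass', 'dog'] (min_width=9, slack=5)
Line 6: ['computer'] (min_width=8, slack=6)
Line 7: ['electric', 'train'] (min_width=14, slack=0)
Line 8: ['slow', 'garden'] (min_width=11, slack=3)
Line 9: ['top', 'on', 'spoon'] (min_width=12, slack=2)
Line 10: ['quick', 'early'] (min_width=11, slack=3)
Line 11: ['salty', 'bright'] (min_width=12, slack=2)
Line 12: ['draw'] (min_width=4, slack=10)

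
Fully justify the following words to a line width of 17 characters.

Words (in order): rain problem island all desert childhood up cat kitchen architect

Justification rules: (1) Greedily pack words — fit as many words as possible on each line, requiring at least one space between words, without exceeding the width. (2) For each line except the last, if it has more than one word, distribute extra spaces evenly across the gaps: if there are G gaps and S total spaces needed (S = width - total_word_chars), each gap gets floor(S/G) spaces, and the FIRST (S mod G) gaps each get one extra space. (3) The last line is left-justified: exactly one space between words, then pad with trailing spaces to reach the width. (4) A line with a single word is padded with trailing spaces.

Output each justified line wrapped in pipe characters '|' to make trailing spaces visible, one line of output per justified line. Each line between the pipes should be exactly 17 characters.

Line 1: ['rain', 'problem'] (min_width=12, slack=5)
Line 2: ['island', 'all', 'desert'] (min_width=17, slack=0)
Line 3: ['childhood', 'up', 'cat'] (min_width=16, slack=1)
Line 4: ['kitchen', 'architect'] (min_width=17, slack=0)

Answer: |rain      problem|
|island all desert|
|childhood  up cat|
|kitchen architect|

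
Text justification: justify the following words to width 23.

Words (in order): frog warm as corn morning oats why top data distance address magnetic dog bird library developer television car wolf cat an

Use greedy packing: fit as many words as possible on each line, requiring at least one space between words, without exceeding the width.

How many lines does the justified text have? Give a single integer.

Line 1: ['frog', 'warm', 'as', 'corn'] (min_width=17, slack=6)
Line 2: ['morning', 'oats', 'why', 'top'] (min_width=20, slack=3)
Line 3: ['data', 'distance', 'address'] (min_width=21, slack=2)
Line 4: ['magnetic', 'dog', 'bird'] (min_width=17, slack=6)
Line 5: ['library', 'developer'] (min_width=17, slack=6)
Line 6: ['television', 'car', 'wolf', 'cat'] (min_width=23, slack=0)
Line 7: ['an'] (min_width=2, slack=21)
Total lines: 7

Answer: 7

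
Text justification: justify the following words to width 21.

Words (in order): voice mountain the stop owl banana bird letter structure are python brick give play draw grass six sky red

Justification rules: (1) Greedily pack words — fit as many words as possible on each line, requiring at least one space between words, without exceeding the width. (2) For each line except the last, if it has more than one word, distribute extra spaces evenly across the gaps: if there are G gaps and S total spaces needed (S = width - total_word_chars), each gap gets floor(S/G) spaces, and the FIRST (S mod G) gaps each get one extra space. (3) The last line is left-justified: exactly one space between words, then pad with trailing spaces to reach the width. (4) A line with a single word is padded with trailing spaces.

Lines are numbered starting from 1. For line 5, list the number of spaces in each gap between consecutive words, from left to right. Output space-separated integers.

Line 1: ['voice', 'mountain', 'the'] (min_width=18, slack=3)
Line 2: ['stop', 'owl', 'banana', 'bird'] (min_width=20, slack=1)
Line 3: ['letter', 'structure', 'are'] (min_width=20, slack=1)
Line 4: ['python', 'brick', 'give'] (min_width=17, slack=4)
Line 5: ['play', 'draw', 'grass', 'six'] (min_width=19, slack=2)
Line 6: ['sky', 'red'] (min_width=7, slack=14)

Answer: 2 2 1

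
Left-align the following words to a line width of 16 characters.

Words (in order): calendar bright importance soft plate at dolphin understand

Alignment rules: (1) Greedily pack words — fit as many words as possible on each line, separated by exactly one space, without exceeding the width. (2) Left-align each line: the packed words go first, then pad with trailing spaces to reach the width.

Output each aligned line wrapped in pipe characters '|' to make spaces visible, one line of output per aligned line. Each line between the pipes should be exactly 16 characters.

Answer: |calendar bright |
|importance soft |
|plate at dolphin|
|understand      |

Derivation:
Line 1: ['calendar', 'bright'] (min_width=15, slack=1)
Line 2: ['importance', 'soft'] (min_width=15, slack=1)
Line 3: ['plate', 'at', 'dolphin'] (min_width=16, slack=0)
Line 4: ['understand'] (min_width=10, slack=6)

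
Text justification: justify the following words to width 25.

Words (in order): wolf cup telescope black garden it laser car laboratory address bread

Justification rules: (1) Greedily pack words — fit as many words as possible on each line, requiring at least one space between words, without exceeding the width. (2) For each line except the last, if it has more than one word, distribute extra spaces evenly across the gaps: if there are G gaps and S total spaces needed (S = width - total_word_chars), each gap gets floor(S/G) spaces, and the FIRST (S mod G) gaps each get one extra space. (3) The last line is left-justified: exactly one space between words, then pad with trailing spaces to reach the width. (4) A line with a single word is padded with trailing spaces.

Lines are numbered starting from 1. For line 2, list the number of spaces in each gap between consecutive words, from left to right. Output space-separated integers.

Line 1: ['wolf', 'cup', 'telescope', 'black'] (min_width=24, slack=1)
Line 2: ['garden', 'it', 'laser', 'car'] (min_width=19, slack=6)
Line 3: ['laboratory', 'address', 'bread'] (min_width=24, slack=1)

Answer: 3 3 3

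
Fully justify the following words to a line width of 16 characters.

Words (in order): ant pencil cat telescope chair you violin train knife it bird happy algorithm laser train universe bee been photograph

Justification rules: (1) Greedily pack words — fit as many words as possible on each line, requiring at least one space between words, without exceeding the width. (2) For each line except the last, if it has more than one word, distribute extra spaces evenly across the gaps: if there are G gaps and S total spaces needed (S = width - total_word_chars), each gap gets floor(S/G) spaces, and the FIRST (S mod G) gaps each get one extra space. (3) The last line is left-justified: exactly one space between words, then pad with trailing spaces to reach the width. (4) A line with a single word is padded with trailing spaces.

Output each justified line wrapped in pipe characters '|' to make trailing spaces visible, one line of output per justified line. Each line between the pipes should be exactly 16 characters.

Answer: |ant  pencil  cat|
|telescope  chair|
|you violin train|
|knife   it  bird|
|happy  algorithm|
|laser      train|
|universe     bee|
|been photograph |

Derivation:
Line 1: ['ant', 'pencil', 'cat'] (min_width=14, slack=2)
Line 2: ['telescope', 'chair'] (min_width=15, slack=1)
Line 3: ['you', 'violin', 'train'] (min_width=16, slack=0)
Line 4: ['knife', 'it', 'bird'] (min_width=13, slack=3)
Line 5: ['happy', 'algorithm'] (min_width=15, slack=1)
Line 6: ['laser', 'train'] (min_width=11, slack=5)
Line 7: ['universe', 'bee'] (min_width=12, slack=4)
Line 8: ['been', 'photograph'] (min_width=15, slack=1)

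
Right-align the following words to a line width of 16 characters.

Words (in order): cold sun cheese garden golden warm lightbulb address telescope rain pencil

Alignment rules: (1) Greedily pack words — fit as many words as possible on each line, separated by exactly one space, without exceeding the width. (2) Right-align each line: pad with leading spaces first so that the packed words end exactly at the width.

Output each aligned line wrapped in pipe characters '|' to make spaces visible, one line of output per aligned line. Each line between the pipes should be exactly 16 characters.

Line 1: ['cold', 'sun', 'cheese'] (min_width=15, slack=1)
Line 2: ['garden', 'golden'] (min_width=13, slack=3)
Line 3: ['warm', 'lightbulb'] (min_width=14, slack=2)
Line 4: ['address'] (min_width=7, slack=9)
Line 5: ['telescope', 'rain'] (min_width=14, slack=2)
Line 6: ['pencil'] (min_width=6, slack=10)

Answer: | cold sun cheese|
|   garden golden|
|  warm lightbulb|
|         address|
|  telescope rain|
|          pencil|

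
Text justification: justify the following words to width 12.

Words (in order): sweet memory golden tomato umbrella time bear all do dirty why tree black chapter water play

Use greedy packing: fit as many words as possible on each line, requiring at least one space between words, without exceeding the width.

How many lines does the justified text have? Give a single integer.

Line 1: ['sweet', 'memory'] (min_width=12, slack=0)
Line 2: ['golden'] (min_width=6, slack=6)
Line 3: ['tomato'] (min_width=6, slack=6)
Line 4: ['umbrella'] (min_width=8, slack=4)
Line 5: ['time', 'bear'] (min_width=9, slack=3)
Line 6: ['all', 'do', 'dirty'] (min_width=12, slack=0)
Line 7: ['why', 'tree'] (min_width=8, slack=4)
Line 8: ['black'] (min_width=5, slack=7)
Line 9: ['chapter'] (min_width=7, slack=5)
Line 10: ['water', 'play'] (min_width=10, slack=2)
Total lines: 10

Answer: 10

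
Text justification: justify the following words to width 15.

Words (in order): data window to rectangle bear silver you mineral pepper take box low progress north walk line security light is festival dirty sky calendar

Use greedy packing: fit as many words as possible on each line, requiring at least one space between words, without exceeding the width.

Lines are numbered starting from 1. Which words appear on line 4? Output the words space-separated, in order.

Line 1: ['data', 'window', 'to'] (min_width=14, slack=1)
Line 2: ['rectangle', 'bear'] (min_width=14, slack=1)
Line 3: ['silver', 'you'] (min_width=10, slack=5)
Line 4: ['mineral', 'pepper'] (min_width=14, slack=1)
Line 5: ['take', 'box', 'low'] (min_width=12, slack=3)
Line 6: ['progress', 'north'] (min_width=14, slack=1)
Line 7: ['walk', 'line'] (min_width=9, slack=6)
Line 8: ['security', 'light'] (min_width=14, slack=1)
Line 9: ['is', 'festival'] (min_width=11, slack=4)
Line 10: ['dirty', 'sky'] (min_width=9, slack=6)
Line 11: ['calendar'] (min_width=8, slack=7)

Answer: mineral pepper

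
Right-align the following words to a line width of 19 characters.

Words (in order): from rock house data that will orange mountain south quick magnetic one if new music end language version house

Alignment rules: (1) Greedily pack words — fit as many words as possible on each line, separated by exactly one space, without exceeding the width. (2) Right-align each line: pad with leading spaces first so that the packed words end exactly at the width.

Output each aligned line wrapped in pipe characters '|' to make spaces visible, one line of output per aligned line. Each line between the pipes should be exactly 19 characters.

Answer: |    from rock house|
|     data that will|
|    orange mountain|
|        south quick|
|magnetic one if new|
| music end language|
|      version house|

Derivation:
Line 1: ['from', 'rock', 'house'] (min_width=15, slack=4)
Line 2: ['data', 'that', 'will'] (min_width=14, slack=5)
Line 3: ['orange', 'mountain'] (min_width=15, slack=4)
Line 4: ['south', 'quick'] (min_width=11, slack=8)
Line 5: ['magnetic', 'one', 'if', 'new'] (min_width=19, slack=0)
Line 6: ['music', 'end', 'language'] (min_width=18, slack=1)
Line 7: ['version', 'house'] (min_width=13, slack=6)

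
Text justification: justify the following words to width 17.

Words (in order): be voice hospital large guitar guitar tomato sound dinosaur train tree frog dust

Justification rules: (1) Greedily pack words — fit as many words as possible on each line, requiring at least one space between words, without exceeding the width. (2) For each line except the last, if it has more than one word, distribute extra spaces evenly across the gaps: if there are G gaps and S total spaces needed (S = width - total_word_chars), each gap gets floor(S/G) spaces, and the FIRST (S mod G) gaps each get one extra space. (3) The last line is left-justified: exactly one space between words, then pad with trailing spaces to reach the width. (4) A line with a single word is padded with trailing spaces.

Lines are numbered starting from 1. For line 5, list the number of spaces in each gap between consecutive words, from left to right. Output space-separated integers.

Line 1: ['be', 'voice', 'hospital'] (min_width=17, slack=0)
Line 2: ['large', 'guitar'] (min_width=12, slack=5)
Line 3: ['guitar', 'tomato'] (min_width=13, slack=4)
Line 4: ['sound', 'dinosaur'] (min_width=14, slack=3)
Line 5: ['train', 'tree', 'frog'] (min_width=15, slack=2)
Line 6: ['dust'] (min_width=4, slack=13)

Answer: 2 2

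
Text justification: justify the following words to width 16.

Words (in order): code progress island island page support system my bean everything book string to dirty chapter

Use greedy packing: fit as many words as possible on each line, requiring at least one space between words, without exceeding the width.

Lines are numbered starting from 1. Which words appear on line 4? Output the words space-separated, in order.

Answer: system my bean

Derivation:
Line 1: ['code', 'progress'] (min_width=13, slack=3)
Line 2: ['island', 'island'] (min_width=13, slack=3)
Line 3: ['page', 'support'] (min_width=12, slack=4)
Line 4: ['system', 'my', 'bean'] (min_width=14, slack=2)
Line 5: ['everything', 'book'] (min_width=15, slack=1)
Line 6: ['string', 'to', 'dirty'] (min_width=15, slack=1)
Line 7: ['chapter'] (min_width=7, slack=9)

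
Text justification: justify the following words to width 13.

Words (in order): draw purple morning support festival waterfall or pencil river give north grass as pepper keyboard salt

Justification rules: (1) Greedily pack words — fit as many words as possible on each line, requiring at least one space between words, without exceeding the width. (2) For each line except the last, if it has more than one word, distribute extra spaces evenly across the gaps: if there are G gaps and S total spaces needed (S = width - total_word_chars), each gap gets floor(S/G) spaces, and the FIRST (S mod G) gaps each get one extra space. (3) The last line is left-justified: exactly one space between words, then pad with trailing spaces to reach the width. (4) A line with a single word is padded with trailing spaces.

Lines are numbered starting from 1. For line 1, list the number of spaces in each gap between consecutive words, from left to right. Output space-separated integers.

Line 1: ['draw', 'purple'] (min_width=11, slack=2)
Line 2: ['morning'] (min_width=7, slack=6)
Line 3: ['support'] (min_width=7, slack=6)
Line 4: ['festival'] (min_width=8, slack=5)
Line 5: ['waterfall', 'or'] (min_width=12, slack=1)
Line 6: ['pencil', 'river'] (min_width=12, slack=1)
Line 7: ['give', 'north'] (min_width=10, slack=3)
Line 8: ['grass', 'as'] (min_width=8, slack=5)
Line 9: ['pepper'] (min_width=6, slack=7)
Line 10: ['keyboard', 'salt'] (min_width=13, slack=0)

Answer: 3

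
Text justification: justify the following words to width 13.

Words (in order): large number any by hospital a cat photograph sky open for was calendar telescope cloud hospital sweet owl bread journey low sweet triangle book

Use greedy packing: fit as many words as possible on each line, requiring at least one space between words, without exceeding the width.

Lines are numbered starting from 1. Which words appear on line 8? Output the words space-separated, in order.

Line 1: ['large', 'number'] (min_width=12, slack=1)
Line 2: ['any', 'by'] (min_width=6, slack=7)
Line 3: ['hospital', 'a'] (min_width=10, slack=3)
Line 4: ['cat'] (min_width=3, slack=10)
Line 5: ['photograph'] (min_width=10, slack=3)
Line 6: ['sky', 'open', 'for'] (min_width=12, slack=1)
Line 7: ['was', 'calendar'] (min_width=12, slack=1)
Line 8: ['telescope'] (min_width=9, slack=4)
Line 9: ['cloud'] (min_width=5, slack=8)
Line 10: ['hospital'] (min_width=8, slack=5)
Line 11: ['sweet', 'owl'] (min_width=9, slack=4)
Line 12: ['bread', 'journey'] (min_width=13, slack=0)
Line 13: ['low', 'sweet'] (min_width=9, slack=4)
Line 14: ['triangle', 'book'] (min_width=13, slack=0)

Answer: telescope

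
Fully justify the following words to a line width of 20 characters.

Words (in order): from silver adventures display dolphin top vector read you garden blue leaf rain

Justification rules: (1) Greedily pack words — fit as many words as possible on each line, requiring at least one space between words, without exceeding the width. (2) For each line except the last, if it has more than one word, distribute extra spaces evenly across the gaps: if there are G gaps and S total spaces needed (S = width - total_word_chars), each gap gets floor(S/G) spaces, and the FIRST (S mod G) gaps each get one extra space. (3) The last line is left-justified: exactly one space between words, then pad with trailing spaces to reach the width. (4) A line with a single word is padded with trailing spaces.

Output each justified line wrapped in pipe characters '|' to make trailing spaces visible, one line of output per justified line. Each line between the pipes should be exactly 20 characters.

Line 1: ['from', 'silver'] (min_width=11, slack=9)
Line 2: ['adventures', 'display'] (min_width=18, slack=2)
Line 3: ['dolphin', 'top', 'vector'] (min_width=18, slack=2)
Line 4: ['read', 'you', 'garden', 'blue'] (min_width=20, slack=0)
Line 5: ['leaf', 'rain'] (min_width=9, slack=11)

Answer: |from          silver|
|adventures   display|
|dolphin  top  vector|
|read you garden blue|
|leaf rain           |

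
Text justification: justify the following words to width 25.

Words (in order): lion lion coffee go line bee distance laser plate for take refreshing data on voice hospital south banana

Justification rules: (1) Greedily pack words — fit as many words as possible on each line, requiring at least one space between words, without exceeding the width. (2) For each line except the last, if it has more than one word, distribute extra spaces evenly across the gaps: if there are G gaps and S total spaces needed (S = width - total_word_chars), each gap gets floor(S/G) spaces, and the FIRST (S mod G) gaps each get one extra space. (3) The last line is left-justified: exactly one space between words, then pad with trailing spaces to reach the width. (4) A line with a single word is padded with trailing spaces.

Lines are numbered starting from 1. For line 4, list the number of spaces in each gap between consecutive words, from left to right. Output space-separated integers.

Line 1: ['lion', 'lion', 'coffee', 'go', 'line'] (min_width=24, slack=1)
Line 2: ['bee', 'distance', 'laser', 'plate'] (min_width=24, slack=1)
Line 3: ['for', 'take', 'refreshing', 'data'] (min_width=24, slack=1)
Line 4: ['on', 'voice', 'hospital', 'south'] (min_width=23, slack=2)
Line 5: ['banana'] (min_width=6, slack=19)

Answer: 2 2 1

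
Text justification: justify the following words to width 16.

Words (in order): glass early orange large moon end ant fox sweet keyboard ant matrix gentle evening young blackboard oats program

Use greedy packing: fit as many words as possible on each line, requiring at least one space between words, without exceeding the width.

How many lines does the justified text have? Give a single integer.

Answer: 8

Derivation:
Line 1: ['glass', 'early'] (min_width=11, slack=5)
Line 2: ['orange', 'large'] (min_width=12, slack=4)
Line 3: ['moon', 'end', 'ant', 'fox'] (min_width=16, slack=0)
Line 4: ['sweet', 'keyboard'] (min_width=14, slack=2)
Line 5: ['ant', 'matrix'] (min_width=10, slack=6)
Line 6: ['gentle', 'evening'] (min_width=14, slack=2)
Line 7: ['young', 'blackboard'] (min_width=16, slack=0)
Line 8: ['oats', 'program'] (min_width=12, slack=4)
Total lines: 8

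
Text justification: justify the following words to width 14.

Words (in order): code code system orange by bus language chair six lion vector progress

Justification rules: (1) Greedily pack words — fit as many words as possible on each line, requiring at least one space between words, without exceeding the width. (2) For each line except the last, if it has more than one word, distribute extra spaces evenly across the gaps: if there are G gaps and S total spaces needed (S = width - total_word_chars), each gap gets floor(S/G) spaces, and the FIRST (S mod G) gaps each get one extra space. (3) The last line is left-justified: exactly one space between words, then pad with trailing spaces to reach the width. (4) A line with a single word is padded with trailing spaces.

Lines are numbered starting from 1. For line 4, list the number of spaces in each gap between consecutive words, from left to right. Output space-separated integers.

Answer: 1

Derivation:
Line 1: ['code', 'code'] (min_width=9, slack=5)
Line 2: ['system', 'orange'] (min_width=13, slack=1)
Line 3: ['by', 'bus'] (min_width=6, slack=8)
Line 4: ['language', 'chair'] (min_width=14, slack=0)
Line 5: ['six', 'lion'] (min_width=8, slack=6)
Line 6: ['vector'] (min_width=6, slack=8)
Line 7: ['progress'] (min_width=8, slack=6)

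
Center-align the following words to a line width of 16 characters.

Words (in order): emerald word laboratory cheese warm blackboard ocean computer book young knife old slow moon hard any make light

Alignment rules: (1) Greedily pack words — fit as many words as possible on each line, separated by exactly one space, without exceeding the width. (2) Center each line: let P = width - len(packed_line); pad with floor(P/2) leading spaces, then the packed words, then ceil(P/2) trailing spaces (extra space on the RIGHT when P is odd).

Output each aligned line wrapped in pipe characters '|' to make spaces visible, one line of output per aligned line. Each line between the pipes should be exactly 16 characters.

Answer: |  emerald word  |
|   laboratory   |
|  cheese warm   |
|blackboard ocean|
| computer book  |
|young knife old |
| slow moon hard |
| any make light |

Derivation:
Line 1: ['emerald', 'word'] (min_width=12, slack=4)
Line 2: ['laboratory'] (min_width=10, slack=6)
Line 3: ['cheese', 'warm'] (min_width=11, slack=5)
Line 4: ['blackboard', 'ocean'] (min_width=16, slack=0)
Line 5: ['computer', 'book'] (min_width=13, slack=3)
Line 6: ['young', 'knife', 'old'] (min_width=15, slack=1)
Line 7: ['slow', 'moon', 'hard'] (min_width=14, slack=2)
Line 8: ['any', 'make', 'light'] (min_width=14, slack=2)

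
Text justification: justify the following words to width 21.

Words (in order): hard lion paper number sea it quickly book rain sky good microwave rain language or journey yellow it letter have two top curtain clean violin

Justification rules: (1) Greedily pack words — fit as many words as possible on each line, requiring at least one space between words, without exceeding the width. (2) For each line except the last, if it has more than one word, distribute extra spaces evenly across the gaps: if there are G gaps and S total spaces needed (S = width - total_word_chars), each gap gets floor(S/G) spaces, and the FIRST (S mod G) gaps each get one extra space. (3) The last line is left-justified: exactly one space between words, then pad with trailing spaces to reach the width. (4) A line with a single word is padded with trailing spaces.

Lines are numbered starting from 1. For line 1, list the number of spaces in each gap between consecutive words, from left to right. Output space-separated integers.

Answer: 4 4

Derivation:
Line 1: ['hard', 'lion', 'paper'] (min_width=15, slack=6)
Line 2: ['number', 'sea', 'it', 'quickly'] (min_width=21, slack=0)
Line 3: ['book', 'rain', 'sky', 'good'] (min_width=18, slack=3)
Line 4: ['microwave', 'rain'] (min_width=14, slack=7)
Line 5: ['language', 'or', 'journey'] (min_width=19, slack=2)
Line 6: ['yellow', 'it', 'letter', 'have'] (min_width=21, slack=0)
Line 7: ['two', 'top', 'curtain', 'clean'] (min_width=21, slack=0)
Line 8: ['violin'] (min_width=6, slack=15)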